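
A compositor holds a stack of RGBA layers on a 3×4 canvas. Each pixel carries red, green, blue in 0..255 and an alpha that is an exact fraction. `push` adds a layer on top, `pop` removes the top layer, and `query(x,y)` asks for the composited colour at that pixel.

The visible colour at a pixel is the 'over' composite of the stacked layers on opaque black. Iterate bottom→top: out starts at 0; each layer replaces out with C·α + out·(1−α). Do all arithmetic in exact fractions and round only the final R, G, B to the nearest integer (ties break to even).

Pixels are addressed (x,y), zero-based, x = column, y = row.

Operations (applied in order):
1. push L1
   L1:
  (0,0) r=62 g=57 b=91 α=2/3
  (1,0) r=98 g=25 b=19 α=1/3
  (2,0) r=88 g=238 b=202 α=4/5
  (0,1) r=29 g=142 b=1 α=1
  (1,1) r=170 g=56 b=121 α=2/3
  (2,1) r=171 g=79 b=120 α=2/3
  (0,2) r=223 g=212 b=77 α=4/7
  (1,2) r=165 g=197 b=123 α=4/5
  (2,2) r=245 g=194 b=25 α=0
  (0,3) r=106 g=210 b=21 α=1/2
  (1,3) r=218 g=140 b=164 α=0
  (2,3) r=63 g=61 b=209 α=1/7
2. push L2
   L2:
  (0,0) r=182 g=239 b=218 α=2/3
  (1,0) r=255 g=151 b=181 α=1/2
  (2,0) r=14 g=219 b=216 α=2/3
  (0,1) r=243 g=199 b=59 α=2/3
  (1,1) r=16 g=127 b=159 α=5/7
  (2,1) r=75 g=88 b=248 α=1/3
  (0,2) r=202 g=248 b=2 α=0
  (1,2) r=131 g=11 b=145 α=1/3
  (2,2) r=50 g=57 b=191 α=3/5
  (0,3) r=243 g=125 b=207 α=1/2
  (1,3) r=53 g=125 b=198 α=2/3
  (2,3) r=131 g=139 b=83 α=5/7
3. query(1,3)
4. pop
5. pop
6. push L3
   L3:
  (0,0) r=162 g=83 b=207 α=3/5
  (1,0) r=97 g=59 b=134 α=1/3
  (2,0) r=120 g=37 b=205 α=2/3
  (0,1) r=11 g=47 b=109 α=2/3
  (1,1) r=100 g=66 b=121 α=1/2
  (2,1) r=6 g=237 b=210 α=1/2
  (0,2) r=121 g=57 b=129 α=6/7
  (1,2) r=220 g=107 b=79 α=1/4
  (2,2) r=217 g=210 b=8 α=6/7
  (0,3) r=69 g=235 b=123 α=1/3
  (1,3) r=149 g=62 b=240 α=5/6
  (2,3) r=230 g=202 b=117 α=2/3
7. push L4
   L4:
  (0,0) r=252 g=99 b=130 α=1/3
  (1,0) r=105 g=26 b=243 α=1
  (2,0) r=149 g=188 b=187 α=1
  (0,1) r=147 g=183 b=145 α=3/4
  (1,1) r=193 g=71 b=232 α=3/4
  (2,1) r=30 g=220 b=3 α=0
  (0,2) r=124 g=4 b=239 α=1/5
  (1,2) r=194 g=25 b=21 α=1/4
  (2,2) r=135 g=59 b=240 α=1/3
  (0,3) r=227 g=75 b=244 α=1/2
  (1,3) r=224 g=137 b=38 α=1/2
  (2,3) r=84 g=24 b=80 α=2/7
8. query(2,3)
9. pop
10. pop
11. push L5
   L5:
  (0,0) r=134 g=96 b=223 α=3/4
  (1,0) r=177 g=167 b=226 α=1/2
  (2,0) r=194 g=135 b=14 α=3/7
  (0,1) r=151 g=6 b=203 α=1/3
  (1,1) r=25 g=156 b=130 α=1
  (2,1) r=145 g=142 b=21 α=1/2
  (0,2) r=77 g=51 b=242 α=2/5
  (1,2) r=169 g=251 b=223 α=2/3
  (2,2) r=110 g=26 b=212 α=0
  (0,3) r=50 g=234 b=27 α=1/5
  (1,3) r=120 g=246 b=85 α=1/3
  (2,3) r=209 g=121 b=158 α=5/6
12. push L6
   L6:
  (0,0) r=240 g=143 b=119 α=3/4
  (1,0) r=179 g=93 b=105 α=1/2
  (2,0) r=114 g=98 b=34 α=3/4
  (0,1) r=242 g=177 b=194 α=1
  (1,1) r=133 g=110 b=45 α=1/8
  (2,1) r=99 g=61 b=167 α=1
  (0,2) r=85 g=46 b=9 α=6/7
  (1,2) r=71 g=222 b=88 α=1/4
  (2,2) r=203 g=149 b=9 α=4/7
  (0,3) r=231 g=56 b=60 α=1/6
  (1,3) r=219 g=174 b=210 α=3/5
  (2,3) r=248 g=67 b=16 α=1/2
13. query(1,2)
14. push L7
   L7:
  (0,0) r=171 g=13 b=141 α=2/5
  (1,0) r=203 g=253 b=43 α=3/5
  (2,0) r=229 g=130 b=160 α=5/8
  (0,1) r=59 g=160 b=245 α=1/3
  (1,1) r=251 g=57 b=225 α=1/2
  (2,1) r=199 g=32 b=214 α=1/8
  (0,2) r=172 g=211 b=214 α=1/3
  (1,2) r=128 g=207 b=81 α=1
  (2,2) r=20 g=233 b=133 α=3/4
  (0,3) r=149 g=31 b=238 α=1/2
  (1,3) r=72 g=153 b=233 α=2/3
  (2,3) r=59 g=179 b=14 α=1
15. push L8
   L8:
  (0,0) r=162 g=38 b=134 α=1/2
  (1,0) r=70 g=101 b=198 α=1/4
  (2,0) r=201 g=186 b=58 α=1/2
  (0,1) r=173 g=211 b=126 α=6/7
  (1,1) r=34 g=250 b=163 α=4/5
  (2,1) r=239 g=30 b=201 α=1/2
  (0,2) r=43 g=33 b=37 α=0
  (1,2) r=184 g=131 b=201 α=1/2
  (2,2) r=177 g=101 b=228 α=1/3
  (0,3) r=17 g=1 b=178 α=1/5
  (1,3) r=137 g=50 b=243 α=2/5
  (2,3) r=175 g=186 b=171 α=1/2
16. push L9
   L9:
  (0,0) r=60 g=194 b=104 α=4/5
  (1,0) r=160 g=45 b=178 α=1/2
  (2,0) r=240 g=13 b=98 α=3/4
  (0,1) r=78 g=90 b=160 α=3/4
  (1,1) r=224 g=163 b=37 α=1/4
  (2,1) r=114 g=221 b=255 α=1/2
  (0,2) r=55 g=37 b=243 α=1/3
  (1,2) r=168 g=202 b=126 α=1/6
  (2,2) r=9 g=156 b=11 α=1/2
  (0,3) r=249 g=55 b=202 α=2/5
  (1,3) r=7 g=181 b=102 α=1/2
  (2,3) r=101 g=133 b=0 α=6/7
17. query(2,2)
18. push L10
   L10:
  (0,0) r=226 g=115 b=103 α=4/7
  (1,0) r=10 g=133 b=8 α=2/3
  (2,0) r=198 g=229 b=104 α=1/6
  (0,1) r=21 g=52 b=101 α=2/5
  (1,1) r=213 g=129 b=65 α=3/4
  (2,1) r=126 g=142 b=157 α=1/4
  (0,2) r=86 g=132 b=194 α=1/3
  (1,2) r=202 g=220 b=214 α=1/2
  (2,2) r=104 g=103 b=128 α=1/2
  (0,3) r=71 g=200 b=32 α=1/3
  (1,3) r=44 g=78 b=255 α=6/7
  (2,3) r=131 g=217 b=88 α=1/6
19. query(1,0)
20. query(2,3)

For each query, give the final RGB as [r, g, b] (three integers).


query (1,3) [L1,L2] — begin 0,0,0
after L1 α=0: [0, 0, 0]
after L2 α=2/3: [106/3, 250/3, 132]
= [35, 83, 132]

at x=2,y=3 over L3,L4:
after L3 α=2/3: [460/3, 404/3, 78]
after L4 α=2/7: [2804/21, 2164/21, 550/7]
rounded: [134, 103, 79]

(1,2) stack=L5,L6; from [0,0,0]:
L5 α=2/3: [338/3, 502/3, 446/3]
L6 α=1/4: [409/4, 181, 267/2]
= [102, 181, 134]

(2,2) stack=L5,L6,L7,L8,L9; from [0,0,0]:
after L5 α=0: [0, 0, 0]
after L6 α=4/7: [116, 596/7, 36/7]
after L7 α=3/4: [44, 5489/28, 2829/28]
after L8 α=1/3: [265/3, 2301/14, 2007/14]
after L9 α=1/2: [146/3, 4485/28, 2161/28]
= [49, 160, 77]

(1,0) stack=L5,L6,L7,L8,L9,L10; from [0,0,0]:
L5 α=1/2: [177/2, 167/2, 113]
L6 α=1/2: [535/4, 353/4, 109]
L7 α=3/5: [1753/10, 1871/10, 347/5]
L8 α=1/4: [5959/40, 6623/40, 2031/20]
L9 α=1/2: [12359/80, 8423/80, 5591/40]
L10 α=2/3: [4653/80, 9901/80, 2077/40]
rounded: [58, 124, 52]

(2,3) stack=L5,L6,L7,L8,L9,L10; from [0,0,0]:
L5 α=5/6: [1045/6, 605/6, 395/3]
L6 α=1/2: [2533/12, 1007/12, 443/6]
L7 α=1: [59, 179, 14]
L8 α=1/2: [117, 365/2, 185/2]
L9 α=6/7: [723/7, 1961/14, 185/14]
L10 α=1/6: [2266/21, 4281/28, 719/28]
= [108, 153, 26]


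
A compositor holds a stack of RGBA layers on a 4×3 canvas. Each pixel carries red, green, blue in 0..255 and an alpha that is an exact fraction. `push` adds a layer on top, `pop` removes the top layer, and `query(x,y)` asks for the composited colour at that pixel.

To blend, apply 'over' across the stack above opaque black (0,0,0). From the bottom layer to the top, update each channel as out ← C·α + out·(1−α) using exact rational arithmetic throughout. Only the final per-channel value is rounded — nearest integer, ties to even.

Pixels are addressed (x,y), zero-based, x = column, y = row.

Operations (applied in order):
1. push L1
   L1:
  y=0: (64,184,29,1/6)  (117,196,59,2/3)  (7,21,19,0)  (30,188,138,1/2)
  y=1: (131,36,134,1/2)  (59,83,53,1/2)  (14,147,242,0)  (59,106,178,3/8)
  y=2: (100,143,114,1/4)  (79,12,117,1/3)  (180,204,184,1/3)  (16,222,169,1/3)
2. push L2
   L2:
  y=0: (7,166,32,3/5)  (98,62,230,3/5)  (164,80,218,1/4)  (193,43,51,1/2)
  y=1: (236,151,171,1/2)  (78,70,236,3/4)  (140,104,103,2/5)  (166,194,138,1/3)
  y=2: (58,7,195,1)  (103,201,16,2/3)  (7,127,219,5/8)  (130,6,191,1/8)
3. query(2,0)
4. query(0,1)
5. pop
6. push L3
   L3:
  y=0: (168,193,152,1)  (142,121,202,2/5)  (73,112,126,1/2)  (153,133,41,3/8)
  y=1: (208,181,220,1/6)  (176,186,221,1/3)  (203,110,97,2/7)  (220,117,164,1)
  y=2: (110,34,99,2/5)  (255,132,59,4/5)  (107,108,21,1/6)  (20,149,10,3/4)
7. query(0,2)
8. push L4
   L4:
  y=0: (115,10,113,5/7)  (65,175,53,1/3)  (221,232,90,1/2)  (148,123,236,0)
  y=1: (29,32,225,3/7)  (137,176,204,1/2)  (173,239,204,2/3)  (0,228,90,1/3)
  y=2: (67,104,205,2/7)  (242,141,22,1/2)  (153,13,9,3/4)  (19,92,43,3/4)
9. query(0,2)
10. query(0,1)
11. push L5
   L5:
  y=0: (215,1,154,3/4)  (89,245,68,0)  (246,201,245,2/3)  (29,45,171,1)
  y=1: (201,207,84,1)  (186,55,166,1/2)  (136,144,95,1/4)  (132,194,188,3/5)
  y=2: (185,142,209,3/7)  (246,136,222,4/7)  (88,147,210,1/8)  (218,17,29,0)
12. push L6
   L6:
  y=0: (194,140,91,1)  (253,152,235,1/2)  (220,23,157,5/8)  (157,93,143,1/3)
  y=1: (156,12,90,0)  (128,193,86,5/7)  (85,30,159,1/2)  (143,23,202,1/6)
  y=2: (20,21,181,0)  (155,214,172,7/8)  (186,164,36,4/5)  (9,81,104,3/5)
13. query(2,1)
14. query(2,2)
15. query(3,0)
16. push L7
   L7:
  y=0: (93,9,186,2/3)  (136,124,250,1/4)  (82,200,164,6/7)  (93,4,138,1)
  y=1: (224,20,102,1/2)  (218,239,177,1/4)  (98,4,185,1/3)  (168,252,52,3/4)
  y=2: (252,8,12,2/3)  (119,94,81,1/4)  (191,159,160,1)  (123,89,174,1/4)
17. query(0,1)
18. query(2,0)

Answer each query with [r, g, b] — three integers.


(2,0) stack=L1,L2; from [0,0,0]:
+L1 (α=0) → [0, 0, 0]
+L2 (α=1/4) → [41, 20, 109/2]
rounded: [41, 20, 54]

(0,1) stack=L1,L2; from [0,0,0]:
+L1 (α=1/2) → [131/2, 18, 67]
+L2 (α=1/2) → [603/4, 169/2, 119]
rounded: [151, 84, 119]

(0,2) stack=L1,L3; from [0,0,0]:
after L1 α=1/4: [25, 143/4, 57/2]
after L3 α=2/5: [59, 701/20, 567/10]
rounded: [59, 35, 57]

at x=0,y=2 over L1,L3,L4:
L1 α=1/4: [25, 143/4, 57/2]
L3 α=2/5: [59, 701/20, 567/10]
L4 α=2/7: [429/7, 219/4, 1387/14]
rounded: [61, 55, 99]

at x=0,y=1 over L1,L3,L4:
L1 α=1/2: [131/2, 18, 67]
L3 α=1/6: [357/4, 271/6, 185/2]
L4 α=3/7: [444/7, 830/21, 1045/7]
= [63, 40, 149]

query (2,1) [L1,L3,L4,L5,L6] — begin 0,0,0
L1 α=0: [0, 0, 0]
L3 α=2/7: [58, 220/7, 194/7]
L4 α=2/3: [404/3, 3566/21, 3050/21]
L5 α=1/4: [135, 2287/14, 3715/28]
L6 α=1/2: [110, 2707/28, 8167/56]
→ [110, 97, 146]

query (2,2) [L1,L3,L4,L5,L6] — begin 0,0,0
+L1 (α=1/3) → [60, 68, 184/3]
+L3 (α=1/6) → [407/6, 224/3, 983/18]
+L4 (α=3/4) → [3161/24, 341/12, 1469/72]
+L5 (α=1/8) → [24239/192, 4151/96, 25403/576]
+L6 (α=4/5) → [167087/960, 67127/480, 108347/2880]
rounded: [174, 140, 38]

(3,0) stack=L1,L3,L4,L5,L6; from [0,0,0]:
L1 α=1/2: [15, 94, 69]
L3 α=3/8: [267/4, 869/8, 117/2]
L4 α=0: [267/4, 869/8, 117/2]
L5 α=1: [29, 45, 171]
L6 α=1/3: [215/3, 61, 485/3]
rounded: [72, 61, 162]

query (0,1) [L1,L3,L4,L5,L6,L7] — begin 0,0,0
after L1 α=1/2: [131/2, 18, 67]
after L3 α=1/6: [357/4, 271/6, 185/2]
after L4 α=3/7: [444/7, 830/21, 1045/7]
after L5 α=1: [201, 207, 84]
after L6 α=0: [201, 207, 84]
after L7 α=1/2: [425/2, 227/2, 93]
rounded: [212, 114, 93]

query (2,0) [L1,L3,L4,L5,L6,L7] — begin 0,0,0
+L1 (α=0) → [0, 0, 0]
+L3 (α=1/2) → [73/2, 56, 63]
+L4 (α=1/2) → [515/4, 144, 153/2]
+L5 (α=2/3) → [2483/12, 182, 1133/6]
+L6 (α=5/8) → [6883/32, 661/8, 2703/16]
+L7 (α=6/7) → [22627/224, 10261/56, 18447/112]
→ [101, 183, 165]


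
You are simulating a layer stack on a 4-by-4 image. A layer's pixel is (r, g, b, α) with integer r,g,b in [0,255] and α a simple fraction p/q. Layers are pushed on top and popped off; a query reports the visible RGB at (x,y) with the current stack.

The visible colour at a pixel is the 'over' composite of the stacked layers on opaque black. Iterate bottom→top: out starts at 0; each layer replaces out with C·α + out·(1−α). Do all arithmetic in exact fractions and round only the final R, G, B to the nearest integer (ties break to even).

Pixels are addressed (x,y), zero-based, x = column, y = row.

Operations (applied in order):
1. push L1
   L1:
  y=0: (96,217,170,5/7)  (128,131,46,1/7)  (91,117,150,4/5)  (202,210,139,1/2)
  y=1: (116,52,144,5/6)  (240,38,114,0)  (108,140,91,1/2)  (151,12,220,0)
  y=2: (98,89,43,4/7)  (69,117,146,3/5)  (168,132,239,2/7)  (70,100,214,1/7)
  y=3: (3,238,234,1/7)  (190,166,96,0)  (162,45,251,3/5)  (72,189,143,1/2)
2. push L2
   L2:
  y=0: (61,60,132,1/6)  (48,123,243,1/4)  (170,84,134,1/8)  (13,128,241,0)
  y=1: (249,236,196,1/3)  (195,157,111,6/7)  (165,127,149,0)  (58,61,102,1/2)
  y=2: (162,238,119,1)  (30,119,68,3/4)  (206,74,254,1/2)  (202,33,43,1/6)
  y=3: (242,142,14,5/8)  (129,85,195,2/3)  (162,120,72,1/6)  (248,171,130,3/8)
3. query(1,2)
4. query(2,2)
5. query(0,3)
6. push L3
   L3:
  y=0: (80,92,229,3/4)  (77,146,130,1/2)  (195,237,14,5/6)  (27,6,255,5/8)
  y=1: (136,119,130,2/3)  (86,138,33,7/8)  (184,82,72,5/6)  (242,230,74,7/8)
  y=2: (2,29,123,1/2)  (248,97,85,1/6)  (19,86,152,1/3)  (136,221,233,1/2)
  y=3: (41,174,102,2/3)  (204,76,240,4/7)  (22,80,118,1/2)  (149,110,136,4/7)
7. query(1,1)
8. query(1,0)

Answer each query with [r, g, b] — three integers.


at x=1,y=2 over L1,L2:
+L1 (α=3/5) → [207/5, 351/5, 438/5]
+L2 (α=3/4) → [657/20, 534/5, 729/10]
→ [33, 107, 73]

query (2,2) [L1,L2] — begin 0,0,0
+L1 (α=2/7) → [48, 264/7, 478/7]
+L2 (α=1/2) → [127, 391/7, 1128/7]
→ [127, 56, 161]

(0,3) stack=L1,L2; from [0,0,0]:
after L1 α=1/7: [3/7, 34, 234/7]
after L2 α=5/8: [8479/56, 203/2, 149/7]
rounded: [151, 102, 21]

at x=1,y=1 over L1,L2,L3:
after L1 α=0: [0, 0, 0]
after L2 α=6/7: [1170/7, 942/7, 666/7]
after L3 α=7/8: [673/7, 963/7, 2283/56]
= [96, 138, 41]

(1,0) stack=L1,L2,L3; from [0,0,0]:
L1 α=1/7: [128/7, 131/7, 46/7]
L2 α=1/4: [180/7, 627/14, 1839/28]
L3 α=1/2: [719/14, 2671/28, 5479/56]
rounded: [51, 95, 98]


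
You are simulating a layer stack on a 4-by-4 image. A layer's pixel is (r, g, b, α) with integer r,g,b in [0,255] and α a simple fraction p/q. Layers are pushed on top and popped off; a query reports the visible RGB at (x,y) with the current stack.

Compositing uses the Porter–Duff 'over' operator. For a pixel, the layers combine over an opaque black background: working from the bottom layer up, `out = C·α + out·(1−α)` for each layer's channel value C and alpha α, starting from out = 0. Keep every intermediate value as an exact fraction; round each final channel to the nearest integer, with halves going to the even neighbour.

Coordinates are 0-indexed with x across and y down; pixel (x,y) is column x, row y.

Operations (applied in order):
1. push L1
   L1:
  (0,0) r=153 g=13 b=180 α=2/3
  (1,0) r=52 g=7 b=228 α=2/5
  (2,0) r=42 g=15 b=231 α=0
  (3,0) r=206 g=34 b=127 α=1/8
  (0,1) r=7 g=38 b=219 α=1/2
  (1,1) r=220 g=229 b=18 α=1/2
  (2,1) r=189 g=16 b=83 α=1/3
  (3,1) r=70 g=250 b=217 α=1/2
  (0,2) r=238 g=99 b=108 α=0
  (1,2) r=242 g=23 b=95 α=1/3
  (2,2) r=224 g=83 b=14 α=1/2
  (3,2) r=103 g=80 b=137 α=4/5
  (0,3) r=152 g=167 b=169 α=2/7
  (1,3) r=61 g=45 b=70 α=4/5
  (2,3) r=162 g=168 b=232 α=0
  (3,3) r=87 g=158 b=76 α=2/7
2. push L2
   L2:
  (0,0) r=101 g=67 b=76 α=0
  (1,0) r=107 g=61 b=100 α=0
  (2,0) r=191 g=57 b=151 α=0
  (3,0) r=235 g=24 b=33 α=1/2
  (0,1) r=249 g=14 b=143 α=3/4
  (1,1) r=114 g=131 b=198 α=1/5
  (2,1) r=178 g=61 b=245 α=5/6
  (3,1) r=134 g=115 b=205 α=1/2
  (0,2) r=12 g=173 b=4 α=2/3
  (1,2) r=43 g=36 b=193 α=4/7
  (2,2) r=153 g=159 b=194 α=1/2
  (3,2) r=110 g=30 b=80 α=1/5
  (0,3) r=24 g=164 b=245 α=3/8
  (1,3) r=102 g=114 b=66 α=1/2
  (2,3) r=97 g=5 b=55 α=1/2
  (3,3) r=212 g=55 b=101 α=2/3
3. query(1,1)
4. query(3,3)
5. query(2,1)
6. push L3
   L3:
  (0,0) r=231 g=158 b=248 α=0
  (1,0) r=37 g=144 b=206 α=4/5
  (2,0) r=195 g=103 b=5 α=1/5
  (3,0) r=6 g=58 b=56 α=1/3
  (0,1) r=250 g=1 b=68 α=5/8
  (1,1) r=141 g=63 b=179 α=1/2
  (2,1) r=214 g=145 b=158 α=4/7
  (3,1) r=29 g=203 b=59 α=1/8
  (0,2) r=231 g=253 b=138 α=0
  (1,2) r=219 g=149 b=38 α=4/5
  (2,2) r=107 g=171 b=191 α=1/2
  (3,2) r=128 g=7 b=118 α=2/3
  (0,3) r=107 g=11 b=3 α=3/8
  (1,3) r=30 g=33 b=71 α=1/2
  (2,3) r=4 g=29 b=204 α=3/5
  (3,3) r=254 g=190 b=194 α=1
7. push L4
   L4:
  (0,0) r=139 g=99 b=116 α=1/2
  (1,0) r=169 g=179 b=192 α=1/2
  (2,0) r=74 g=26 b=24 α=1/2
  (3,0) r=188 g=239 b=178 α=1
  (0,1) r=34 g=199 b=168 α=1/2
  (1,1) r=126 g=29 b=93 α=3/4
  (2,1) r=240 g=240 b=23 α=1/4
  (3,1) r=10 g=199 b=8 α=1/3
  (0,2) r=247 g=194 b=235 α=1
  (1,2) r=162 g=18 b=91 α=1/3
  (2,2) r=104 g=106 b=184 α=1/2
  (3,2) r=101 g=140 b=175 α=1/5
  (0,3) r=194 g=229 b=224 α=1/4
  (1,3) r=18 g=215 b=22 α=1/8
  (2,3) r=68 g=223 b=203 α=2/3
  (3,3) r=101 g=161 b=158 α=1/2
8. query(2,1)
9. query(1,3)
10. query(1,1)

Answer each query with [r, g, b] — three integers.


at x=1,y=1 over L1,L2:
+L1 (α=1/2) → [110, 229/2, 9]
+L2 (α=1/5) → [554/5, 589/5, 234/5]
= [111, 118, 47]

query (3,3) [L1,L2] — begin 0,0,0
after L1 α=2/7: [174/7, 316/7, 152/7]
after L2 α=2/3: [3142/21, 362/7, 522/7]
→ [150, 52, 75]

at x=2,y=1 over L1,L2:
after L1 α=1/3: [63, 16/3, 83/3]
after L2 α=5/6: [953/6, 931/18, 1879/9]
= [159, 52, 209]

(2,1) stack=L1,L2,L3,L4; from [0,0,0]:
after L1 α=1/3: [63, 16/3, 83/3]
after L2 α=5/6: [953/6, 931/18, 1879/9]
after L3 α=4/7: [2665/14, 4411/42, 3775/21]
after L4 α=1/4: [11355/56, 7771/56, 984/7]
rounded: [203, 139, 141]

at x=1,y=3 over L1,L2,L3,L4:
L1 α=4/5: [244/5, 36, 56]
L2 α=1/2: [377/5, 75, 61]
L3 α=1/2: [527/10, 54, 66]
L4 α=1/8: [3869/80, 593/8, 121/2]
rounded: [48, 74, 60]

at x=1,y=1 over L1,L2,L3,L4:
+L1 (α=1/2) → [110, 229/2, 9]
+L2 (α=1/5) → [554/5, 589/5, 234/5]
+L3 (α=1/2) → [1259/10, 452/5, 1129/10]
+L4 (α=3/4) → [5039/40, 887/20, 3919/40]
→ [126, 44, 98]


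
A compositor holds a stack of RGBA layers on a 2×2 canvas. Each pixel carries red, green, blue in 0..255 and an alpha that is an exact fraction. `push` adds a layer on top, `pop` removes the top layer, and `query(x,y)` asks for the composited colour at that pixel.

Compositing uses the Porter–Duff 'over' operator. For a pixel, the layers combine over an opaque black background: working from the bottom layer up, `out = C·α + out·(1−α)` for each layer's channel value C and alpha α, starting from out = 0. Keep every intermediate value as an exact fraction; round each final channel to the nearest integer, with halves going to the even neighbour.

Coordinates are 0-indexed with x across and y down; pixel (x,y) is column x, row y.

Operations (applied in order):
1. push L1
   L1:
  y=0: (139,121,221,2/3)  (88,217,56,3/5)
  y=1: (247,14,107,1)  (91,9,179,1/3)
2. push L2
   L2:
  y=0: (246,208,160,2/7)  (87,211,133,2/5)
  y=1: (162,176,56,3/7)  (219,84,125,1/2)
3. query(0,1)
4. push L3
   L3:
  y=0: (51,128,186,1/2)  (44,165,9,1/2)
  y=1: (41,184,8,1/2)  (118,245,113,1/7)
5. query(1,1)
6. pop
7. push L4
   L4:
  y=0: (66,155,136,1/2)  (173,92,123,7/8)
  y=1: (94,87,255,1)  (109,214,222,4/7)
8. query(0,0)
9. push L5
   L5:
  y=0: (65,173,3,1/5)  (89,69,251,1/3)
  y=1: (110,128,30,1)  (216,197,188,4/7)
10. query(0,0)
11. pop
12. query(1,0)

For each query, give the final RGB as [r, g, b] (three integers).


(0,1) stack=L1,L2; from [0,0,0]:
after L1 α=1: [247, 14, 107]
after L2 α=3/7: [1474/7, 584/7, 596/7]
= [211, 83, 85]

query (1,1) [L1,L2,L3] — begin 0,0,0
L1 α=1/3: [91/3, 3, 179/3]
L2 α=1/2: [374/3, 87/2, 277/3]
L3 α=1/7: [866/7, 506/7, 667/7]
= [124, 72, 95]

query (0,0) [L1,L2,L4] — begin 0,0,0
+L1 (α=2/3) → [278/3, 242/3, 442/3]
+L2 (α=2/7) → [2866/21, 2458/21, 3170/21]
+L4 (α=1/2) → [2126/21, 5713/42, 3013/21]
= [101, 136, 143]

query (0,0) [L1,L2,L4,L5] — begin 0,0,0
+L1 (α=2/3) → [278/3, 242/3, 442/3]
+L2 (α=2/7) → [2866/21, 2458/21, 3170/21]
+L4 (α=1/2) → [2126/21, 5713/42, 3013/21]
+L5 (α=1/5) → [9869/105, 15059/105, 2423/21]
rounded: [94, 143, 115]

(1,0) stack=L1,L2,L4; from [0,0,0]:
after L1 α=3/5: [264/5, 651/5, 168/5]
after L2 α=2/5: [1662/25, 4063/25, 1834/25]
after L4 α=7/8: [31937/200, 20163/200, 23359/200]
= [160, 101, 117]


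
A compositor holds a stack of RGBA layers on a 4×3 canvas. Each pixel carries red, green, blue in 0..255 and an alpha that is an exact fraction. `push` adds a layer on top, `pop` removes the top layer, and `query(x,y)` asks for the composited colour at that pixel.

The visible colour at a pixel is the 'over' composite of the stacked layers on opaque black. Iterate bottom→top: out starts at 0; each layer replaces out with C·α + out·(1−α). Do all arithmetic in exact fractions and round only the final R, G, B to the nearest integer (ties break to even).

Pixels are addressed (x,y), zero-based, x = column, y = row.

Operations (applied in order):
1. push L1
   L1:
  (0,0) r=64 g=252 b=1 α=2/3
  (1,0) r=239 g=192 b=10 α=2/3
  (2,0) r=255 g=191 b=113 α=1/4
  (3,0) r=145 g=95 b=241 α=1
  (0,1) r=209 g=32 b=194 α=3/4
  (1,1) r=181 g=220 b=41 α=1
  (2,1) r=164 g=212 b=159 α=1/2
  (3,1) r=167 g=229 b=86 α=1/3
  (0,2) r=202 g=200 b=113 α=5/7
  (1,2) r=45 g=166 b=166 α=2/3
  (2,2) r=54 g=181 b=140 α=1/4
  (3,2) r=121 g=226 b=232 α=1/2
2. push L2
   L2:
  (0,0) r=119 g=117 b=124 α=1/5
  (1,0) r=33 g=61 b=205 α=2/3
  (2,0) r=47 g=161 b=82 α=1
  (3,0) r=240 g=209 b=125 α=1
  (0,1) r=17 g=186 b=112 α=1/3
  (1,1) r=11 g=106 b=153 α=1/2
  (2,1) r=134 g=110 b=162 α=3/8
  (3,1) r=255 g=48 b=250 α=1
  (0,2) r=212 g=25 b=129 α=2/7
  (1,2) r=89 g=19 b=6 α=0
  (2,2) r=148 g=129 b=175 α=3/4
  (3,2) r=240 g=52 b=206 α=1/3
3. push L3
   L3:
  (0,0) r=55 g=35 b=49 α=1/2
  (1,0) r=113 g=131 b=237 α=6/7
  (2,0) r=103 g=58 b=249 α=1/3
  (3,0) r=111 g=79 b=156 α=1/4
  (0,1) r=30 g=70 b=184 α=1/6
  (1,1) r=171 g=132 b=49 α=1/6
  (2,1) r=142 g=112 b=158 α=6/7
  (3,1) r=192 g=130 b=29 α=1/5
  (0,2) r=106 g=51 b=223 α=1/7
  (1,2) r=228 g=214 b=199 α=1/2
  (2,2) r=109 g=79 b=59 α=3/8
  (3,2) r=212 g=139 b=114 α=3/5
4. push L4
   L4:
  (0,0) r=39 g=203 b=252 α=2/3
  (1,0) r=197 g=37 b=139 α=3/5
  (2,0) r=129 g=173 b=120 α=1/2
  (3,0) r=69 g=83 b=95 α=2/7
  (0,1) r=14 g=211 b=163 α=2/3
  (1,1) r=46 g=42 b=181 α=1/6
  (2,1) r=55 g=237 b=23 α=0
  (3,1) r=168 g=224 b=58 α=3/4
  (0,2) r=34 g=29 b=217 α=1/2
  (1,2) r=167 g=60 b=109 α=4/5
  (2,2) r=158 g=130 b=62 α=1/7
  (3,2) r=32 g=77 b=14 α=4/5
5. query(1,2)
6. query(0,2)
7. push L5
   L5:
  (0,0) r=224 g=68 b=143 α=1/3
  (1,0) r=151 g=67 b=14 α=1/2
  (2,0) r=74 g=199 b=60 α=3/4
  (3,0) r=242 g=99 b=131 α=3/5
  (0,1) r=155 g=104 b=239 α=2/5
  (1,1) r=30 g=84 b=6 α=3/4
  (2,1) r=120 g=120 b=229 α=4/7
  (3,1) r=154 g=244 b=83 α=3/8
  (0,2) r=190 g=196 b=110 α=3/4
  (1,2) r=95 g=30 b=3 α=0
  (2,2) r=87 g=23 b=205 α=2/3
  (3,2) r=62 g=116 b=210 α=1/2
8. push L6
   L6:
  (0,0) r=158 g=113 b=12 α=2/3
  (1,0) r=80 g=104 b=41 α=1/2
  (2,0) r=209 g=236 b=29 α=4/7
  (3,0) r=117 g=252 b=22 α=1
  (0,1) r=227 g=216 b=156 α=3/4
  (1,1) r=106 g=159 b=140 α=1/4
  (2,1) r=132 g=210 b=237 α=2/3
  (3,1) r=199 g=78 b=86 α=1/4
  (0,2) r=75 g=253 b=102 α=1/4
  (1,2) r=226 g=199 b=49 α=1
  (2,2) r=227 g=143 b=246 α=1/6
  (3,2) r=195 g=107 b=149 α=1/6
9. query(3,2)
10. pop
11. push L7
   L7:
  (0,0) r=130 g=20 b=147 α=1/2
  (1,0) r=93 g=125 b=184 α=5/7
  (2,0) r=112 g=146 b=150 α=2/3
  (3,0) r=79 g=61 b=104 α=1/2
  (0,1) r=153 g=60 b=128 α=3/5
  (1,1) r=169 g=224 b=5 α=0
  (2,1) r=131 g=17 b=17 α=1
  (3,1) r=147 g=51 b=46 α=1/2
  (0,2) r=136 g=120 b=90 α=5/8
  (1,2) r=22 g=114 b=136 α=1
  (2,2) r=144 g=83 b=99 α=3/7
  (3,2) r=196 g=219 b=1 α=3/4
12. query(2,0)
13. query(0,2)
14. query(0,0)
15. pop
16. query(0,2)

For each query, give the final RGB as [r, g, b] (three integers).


query (1,2) [L1,L2,L3,L4] — begin 0,0,0
after L1 α=2/3: [30, 332/3, 332/3]
after L2 α=0: [30, 332/3, 332/3]
after L3 α=1/2: [129, 487/3, 929/6]
after L4 α=4/5: [797/5, 1207/15, 709/6]
= [159, 80, 118]

query (0,2) [L1,L2,L3,L4] — begin 0,0,0
+L1 (α=5/7) → [1010/7, 1000/7, 565/7]
+L2 (α=2/7) → [8018/49, 5350/49, 4631/49]
+L3 (α=1/7) → [53302/343, 34599/343, 38713/343]
+L4 (α=1/2) → [32482/343, 22273/343, 56572/343]
rounded: [95, 65, 165]

(3,2) stack=L1,L2,L3,L4,L5,L6; from [0,0,0]:
L1 α=1/2: [121/2, 113, 116]
L2 α=1/3: [361/3, 278/3, 146]
L3 α=3/5: [526/3, 1807/15, 634/5]
L4 α=4/5: [182/3, 6427/75, 914/25]
L5 α=1/2: [184/3, 15127/150, 3082/25]
L6 α=1/6: [1505/18, 18337/180, 3827/30]
→ [84, 102, 128]

at x=2,y=0 over L1,L2,L3,L4,L5,L7:
L1 α=1/4: [255/4, 191/4, 113/4]
L2 α=1: [47, 161, 82]
L3 α=1/3: [197/3, 380/3, 413/3]
L4 α=1/2: [292/3, 899/6, 773/6]
L5 α=3/4: [479/6, 4481/24, 1853/24]
L7 α=2/3: [1823/18, 11489/72, 9053/72]
= [101, 160, 126]

query (0,2) [L1,L2,L3,L4,L5,L7] — begin 0,0,0
+L1 (α=5/7) → [1010/7, 1000/7, 565/7]
+L2 (α=2/7) → [8018/49, 5350/49, 4631/49]
+L3 (α=1/7) → [53302/343, 34599/343, 38713/343]
+L4 (α=1/2) → [32482/343, 22273/343, 56572/343]
+L5 (α=3/4) → [56998/343, 223957/1372, 84881/686]
+L7 (α=5/8) → [202117/1372, 1495071/10976, 563343/5488]
→ [147, 136, 103]

(0,0) stack=L1,L2,L3,L4,L5,L7; from [0,0,0]:
+L1 (α=2/3) → [128/3, 168, 2/3]
+L2 (α=1/5) → [869/15, 789/5, 76/3]
+L3 (α=1/2) → [847/15, 482/5, 223/6]
+L4 (α=2/3) → [2017/45, 2512/15, 3247/18]
+L5 (α=1/3) → [14114/135, 6044/45, 4534/27]
+L7 (α=1/2) → [15832/135, 3472/45, 8503/54]
= [117, 77, 157]

(0,2) stack=L1,L2,L3,L4,L5; from [0,0,0]:
after L1 α=5/7: [1010/7, 1000/7, 565/7]
after L2 α=2/7: [8018/49, 5350/49, 4631/49]
after L3 α=1/7: [53302/343, 34599/343, 38713/343]
after L4 α=1/2: [32482/343, 22273/343, 56572/343]
after L5 α=3/4: [56998/343, 223957/1372, 84881/686]
rounded: [166, 163, 124]


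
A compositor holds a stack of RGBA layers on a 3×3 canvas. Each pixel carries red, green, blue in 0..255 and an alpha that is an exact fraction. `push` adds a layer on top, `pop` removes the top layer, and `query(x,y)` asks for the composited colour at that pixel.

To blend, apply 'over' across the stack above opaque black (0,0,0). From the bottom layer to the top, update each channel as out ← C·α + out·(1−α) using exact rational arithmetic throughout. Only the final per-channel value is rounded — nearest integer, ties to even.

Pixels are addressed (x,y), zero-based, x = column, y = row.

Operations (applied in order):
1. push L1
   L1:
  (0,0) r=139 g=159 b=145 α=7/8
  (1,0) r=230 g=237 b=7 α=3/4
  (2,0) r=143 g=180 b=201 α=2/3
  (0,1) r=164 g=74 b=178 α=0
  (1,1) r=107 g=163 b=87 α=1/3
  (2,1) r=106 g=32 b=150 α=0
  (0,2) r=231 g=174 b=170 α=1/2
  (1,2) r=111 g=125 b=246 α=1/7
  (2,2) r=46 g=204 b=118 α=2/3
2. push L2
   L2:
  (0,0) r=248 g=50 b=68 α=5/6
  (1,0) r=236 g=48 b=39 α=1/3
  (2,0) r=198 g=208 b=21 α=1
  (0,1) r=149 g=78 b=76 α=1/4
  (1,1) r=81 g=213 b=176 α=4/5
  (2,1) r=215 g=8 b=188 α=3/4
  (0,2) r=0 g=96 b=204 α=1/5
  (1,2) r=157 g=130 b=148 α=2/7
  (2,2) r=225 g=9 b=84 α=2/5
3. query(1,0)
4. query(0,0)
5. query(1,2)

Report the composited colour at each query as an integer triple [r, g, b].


at x=1,y=0 over L1,L2:
L1 α=3/4: [345/2, 711/4, 21/4]
L2 α=1/3: [581/3, 269/2, 33/2]
= [194, 134, 16]

(0,0) stack=L1,L2; from [0,0,0]:
after L1 α=7/8: [973/8, 1113/8, 1015/8]
after L2 α=5/6: [3631/16, 3113/48, 1245/16]
rounded: [227, 65, 78]

at x=1,y=2 over L1,L2:
+L1 (α=1/7) → [111/7, 125/7, 246/7]
+L2 (α=2/7) → [2753/49, 2445/49, 3302/49]
= [56, 50, 67]


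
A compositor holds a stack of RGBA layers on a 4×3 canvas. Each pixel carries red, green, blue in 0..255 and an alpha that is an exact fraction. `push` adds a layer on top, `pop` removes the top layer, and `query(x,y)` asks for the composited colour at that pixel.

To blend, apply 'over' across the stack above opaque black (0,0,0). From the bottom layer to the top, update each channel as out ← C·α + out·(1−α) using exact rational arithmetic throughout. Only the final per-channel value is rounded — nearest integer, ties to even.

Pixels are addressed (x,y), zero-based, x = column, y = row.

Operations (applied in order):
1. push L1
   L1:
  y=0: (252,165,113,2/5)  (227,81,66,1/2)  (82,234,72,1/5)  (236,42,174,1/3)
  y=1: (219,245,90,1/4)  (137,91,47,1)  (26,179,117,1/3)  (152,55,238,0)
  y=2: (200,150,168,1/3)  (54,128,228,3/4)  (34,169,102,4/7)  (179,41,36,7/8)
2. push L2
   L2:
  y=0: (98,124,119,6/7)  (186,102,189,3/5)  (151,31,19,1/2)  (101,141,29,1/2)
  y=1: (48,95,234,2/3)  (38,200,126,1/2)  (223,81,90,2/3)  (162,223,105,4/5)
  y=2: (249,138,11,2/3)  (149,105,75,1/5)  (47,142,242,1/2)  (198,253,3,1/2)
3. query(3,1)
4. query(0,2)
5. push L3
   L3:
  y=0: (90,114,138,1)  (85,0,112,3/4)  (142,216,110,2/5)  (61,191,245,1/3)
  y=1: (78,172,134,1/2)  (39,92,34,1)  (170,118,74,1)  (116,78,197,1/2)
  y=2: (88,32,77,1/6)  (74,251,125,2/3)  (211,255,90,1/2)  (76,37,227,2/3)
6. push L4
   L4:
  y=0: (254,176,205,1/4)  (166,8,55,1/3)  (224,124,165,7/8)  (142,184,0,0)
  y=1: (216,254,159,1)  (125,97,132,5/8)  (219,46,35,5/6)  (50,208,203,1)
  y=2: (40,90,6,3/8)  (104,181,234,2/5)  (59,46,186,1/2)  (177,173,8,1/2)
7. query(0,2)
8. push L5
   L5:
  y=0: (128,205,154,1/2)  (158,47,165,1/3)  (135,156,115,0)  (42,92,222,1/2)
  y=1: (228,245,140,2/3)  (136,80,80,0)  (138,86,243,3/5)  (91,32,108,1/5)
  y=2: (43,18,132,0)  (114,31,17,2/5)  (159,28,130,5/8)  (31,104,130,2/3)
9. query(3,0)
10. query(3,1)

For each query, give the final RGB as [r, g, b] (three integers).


(3,1) stack=L1,L2; from [0,0,0]:
+L1 (α=0) → [0, 0, 0]
+L2 (α=4/5) → [648/5, 892/5, 84]
= [130, 178, 84]

(0,2) stack=L1,L2; from [0,0,0]:
L1 α=1/3: [200/3, 50, 56]
L2 α=2/3: [1694/9, 326/3, 26]
rounded: [188, 109, 26]

query (0,2) [L1,L2,L3,L4] — begin 0,0,0
after L1 α=1/3: [200/3, 50, 56]
after L2 α=2/3: [1694/9, 326/3, 26]
after L3 α=1/6: [4631/27, 863/9, 69/2]
after L4 α=3/8: [26395/216, 6745/72, 381/16]
= [122, 94, 24]

(3,0) stack=L1,L2,L3,L4,L5; from [0,0,0]:
L1 α=1/3: [236/3, 14, 58]
L2 α=1/2: [539/6, 155/2, 87/2]
L3 α=1/3: [722/9, 346/3, 332/3]
L4 α=0: [722/9, 346/3, 332/3]
L5 α=1/2: [550/9, 311/3, 499/3]
= [61, 104, 166]

query (3,1) [L1,L2,L3,L4,L5] — begin 0,0,0
+L1 (α=0) → [0, 0, 0]
+L2 (α=4/5) → [648/5, 892/5, 84]
+L3 (α=1/2) → [614/5, 641/5, 281/2]
+L4 (α=1) → [50, 208, 203]
+L5 (α=1/5) → [291/5, 864/5, 184]
= [58, 173, 184]


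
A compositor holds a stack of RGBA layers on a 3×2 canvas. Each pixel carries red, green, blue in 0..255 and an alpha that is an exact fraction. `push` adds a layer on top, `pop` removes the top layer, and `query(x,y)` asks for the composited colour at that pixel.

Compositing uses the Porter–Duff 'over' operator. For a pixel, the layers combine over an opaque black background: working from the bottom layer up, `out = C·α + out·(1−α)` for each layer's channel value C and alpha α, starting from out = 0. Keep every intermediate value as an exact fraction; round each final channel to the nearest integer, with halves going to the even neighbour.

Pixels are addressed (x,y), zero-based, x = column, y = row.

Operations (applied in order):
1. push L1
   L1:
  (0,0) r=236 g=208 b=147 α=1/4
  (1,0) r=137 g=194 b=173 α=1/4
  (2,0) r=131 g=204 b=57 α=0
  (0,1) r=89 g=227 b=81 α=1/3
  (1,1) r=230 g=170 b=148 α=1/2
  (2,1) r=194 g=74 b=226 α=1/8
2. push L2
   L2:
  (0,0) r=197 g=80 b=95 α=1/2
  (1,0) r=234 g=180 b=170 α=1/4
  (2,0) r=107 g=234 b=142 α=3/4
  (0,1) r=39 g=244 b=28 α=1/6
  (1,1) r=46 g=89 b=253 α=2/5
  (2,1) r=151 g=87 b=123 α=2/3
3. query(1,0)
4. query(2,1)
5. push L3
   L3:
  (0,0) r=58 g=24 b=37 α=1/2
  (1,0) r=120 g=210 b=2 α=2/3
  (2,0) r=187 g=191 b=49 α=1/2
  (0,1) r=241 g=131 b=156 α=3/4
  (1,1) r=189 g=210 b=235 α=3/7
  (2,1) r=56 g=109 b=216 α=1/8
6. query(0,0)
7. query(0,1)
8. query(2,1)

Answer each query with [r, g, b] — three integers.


(1,0) stack=L1,L2; from [0,0,0]:
L1 α=1/4: [137/4, 97/2, 173/4]
L2 α=1/4: [1347/16, 651/8, 1199/16]
= [84, 81, 75]

at x=2,y=1 over L1,L2:
L1 α=1/8: [97/4, 37/4, 113/4]
L2 α=2/3: [435/4, 733/12, 1097/12]
= [109, 61, 91]

at x=0,y=0 over L1,L2,L3:
after L1 α=1/4: [59, 52, 147/4]
after L2 α=1/2: [128, 66, 527/8]
after L3 α=1/2: [93, 45, 823/16]
→ [93, 45, 51]

at x=0,y=1 over L1,L2,L3:
+L1 (α=1/3) → [89/3, 227/3, 27]
+L2 (α=1/6) → [281/9, 1867/18, 163/6]
+L3 (α=3/4) → [1697/9, 8941/72, 2971/24]
= [189, 124, 124]

at x=2,y=1 over L1,L2,L3:
L1 α=1/8: [97/4, 37/4, 113/4]
L2 α=2/3: [435/4, 733/12, 1097/12]
L3 α=1/8: [3269/32, 6439/96, 10271/96]
= [102, 67, 107]


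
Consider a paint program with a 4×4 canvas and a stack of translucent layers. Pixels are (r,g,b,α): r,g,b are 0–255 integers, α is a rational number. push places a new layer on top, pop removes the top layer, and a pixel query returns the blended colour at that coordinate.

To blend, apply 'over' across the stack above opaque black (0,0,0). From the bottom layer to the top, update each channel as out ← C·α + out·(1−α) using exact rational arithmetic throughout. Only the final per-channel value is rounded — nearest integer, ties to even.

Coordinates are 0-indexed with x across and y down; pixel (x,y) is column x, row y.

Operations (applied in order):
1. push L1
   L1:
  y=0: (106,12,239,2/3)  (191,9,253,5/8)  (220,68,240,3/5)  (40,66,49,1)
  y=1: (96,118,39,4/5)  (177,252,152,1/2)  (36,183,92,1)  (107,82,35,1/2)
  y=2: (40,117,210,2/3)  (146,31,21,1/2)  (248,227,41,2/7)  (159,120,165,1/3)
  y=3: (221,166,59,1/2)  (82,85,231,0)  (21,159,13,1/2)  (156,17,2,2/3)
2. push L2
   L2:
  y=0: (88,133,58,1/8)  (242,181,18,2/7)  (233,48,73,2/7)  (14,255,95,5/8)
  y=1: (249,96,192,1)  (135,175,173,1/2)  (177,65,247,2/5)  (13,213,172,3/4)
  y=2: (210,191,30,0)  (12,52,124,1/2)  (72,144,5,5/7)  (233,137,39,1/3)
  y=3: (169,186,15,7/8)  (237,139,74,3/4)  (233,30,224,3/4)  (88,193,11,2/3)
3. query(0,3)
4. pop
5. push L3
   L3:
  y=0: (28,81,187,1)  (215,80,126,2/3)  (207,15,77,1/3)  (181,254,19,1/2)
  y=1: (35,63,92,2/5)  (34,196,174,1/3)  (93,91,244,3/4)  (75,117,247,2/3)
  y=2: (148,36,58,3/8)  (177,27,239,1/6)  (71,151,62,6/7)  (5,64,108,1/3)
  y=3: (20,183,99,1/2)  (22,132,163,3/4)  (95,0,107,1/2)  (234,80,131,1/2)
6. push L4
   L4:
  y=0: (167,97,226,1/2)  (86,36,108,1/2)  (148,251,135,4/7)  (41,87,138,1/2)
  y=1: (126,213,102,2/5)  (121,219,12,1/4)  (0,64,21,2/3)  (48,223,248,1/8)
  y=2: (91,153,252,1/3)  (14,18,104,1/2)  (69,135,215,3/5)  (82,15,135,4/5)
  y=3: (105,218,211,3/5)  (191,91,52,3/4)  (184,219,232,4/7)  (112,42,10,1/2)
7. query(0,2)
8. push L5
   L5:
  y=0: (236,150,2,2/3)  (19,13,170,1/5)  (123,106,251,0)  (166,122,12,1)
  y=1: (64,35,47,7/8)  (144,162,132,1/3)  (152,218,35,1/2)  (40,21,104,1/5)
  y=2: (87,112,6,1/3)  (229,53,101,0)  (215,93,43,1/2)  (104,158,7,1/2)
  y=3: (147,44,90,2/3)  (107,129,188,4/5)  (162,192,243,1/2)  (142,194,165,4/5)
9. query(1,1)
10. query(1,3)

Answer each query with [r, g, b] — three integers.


at x=0,y=3 over L1,L2:
+L1 (α=1/2) → [221/2, 83, 59/2]
+L2 (α=7/8) → [2587/16, 1385/8, 269/16]
= [162, 173, 17]

at x=0,y=2 over L1,L3,L4:
+L1 (α=2/3) → [80/3, 78, 140]
+L3 (α=3/8) → [433/6, 249/4, 437/4]
+L4 (α=1/3) → [706/9, 185/2, 941/6]
= [78, 92, 157]

(1,1) stack=L1,L3,L4,L5; from [0,0,0]:
L1 α=1/2: [177/2, 126, 76]
L3 α=1/3: [211/3, 448/3, 326/3]
L4 α=1/4: [83, 667/4, 169/2]
L5 α=1/3: [310/3, 991/6, 301/3]
= [103, 165, 100]

query (1,3) [L1,L3,L4,L5] — begin 0,0,0
+L1 (α=0) → [0, 0, 0]
+L3 (α=3/4) → [33/2, 99, 489/4]
+L4 (α=3/4) → [1179/8, 93, 1113/16]
+L5 (α=4/5) → [4603/40, 609/5, 2629/16]
rounded: [115, 122, 164]


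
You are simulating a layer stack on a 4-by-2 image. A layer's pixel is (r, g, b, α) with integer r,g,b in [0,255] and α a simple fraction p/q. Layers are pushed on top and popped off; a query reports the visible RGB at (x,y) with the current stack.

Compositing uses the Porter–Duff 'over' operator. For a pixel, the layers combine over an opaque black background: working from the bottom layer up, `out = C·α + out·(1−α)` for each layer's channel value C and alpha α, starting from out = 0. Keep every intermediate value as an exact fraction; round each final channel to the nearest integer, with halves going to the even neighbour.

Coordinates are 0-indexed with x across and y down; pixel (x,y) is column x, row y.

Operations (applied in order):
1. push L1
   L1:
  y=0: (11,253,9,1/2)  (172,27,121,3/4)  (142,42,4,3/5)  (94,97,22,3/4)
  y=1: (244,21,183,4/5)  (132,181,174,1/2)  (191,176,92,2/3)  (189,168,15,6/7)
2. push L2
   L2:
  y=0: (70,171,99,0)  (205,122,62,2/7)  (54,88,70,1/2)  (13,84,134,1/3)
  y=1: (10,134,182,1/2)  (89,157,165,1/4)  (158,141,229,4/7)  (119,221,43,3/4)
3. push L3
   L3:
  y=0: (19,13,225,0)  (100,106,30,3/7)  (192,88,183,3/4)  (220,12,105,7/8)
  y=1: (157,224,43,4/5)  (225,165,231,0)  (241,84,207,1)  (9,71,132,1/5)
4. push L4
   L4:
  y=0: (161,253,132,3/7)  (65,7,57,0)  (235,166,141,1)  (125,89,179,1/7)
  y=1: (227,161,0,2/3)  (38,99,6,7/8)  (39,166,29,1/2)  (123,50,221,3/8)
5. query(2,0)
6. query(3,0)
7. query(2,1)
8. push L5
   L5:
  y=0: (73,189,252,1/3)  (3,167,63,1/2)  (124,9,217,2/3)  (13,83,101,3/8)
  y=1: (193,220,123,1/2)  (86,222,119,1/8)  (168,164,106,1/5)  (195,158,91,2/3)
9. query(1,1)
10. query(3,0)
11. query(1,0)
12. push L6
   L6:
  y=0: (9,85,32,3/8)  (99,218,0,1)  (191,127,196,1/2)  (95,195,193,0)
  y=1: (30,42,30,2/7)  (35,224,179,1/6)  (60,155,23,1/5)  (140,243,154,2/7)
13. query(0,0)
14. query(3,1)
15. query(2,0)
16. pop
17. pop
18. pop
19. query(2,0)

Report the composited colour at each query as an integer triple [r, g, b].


query (2,0) [L1,L2,L3,L4] — begin 0,0,0
after L1 α=3/5: [426/5, 126/5, 12/5]
after L2 α=1/2: [348/5, 283/5, 181/5]
after L3 α=3/4: [807/5, 1603/20, 1463/10]
after L4 α=1: [235, 166, 141]
rounded: [235, 166, 141]

query (3,0) [L1,L2,L3,L4] — begin 0,0,0
L1 α=3/4: [141/2, 291/4, 33/2]
L2 α=1/3: [154/3, 153/2, 167/3]
L3 α=7/8: [2387/12, 321/16, 593/6]
L4 α=1/7: [2637/14, 1675/56, 772/7]
rounded: [188, 30, 110]

at x=2,y=1 over L1,L2,L3,L4:
after L1 α=2/3: [382/3, 352/3, 184/3]
after L2 α=4/7: [1014/7, 916/7, 1100/7]
after L3 α=1: [241, 84, 207]
after L4 α=1/2: [140, 125, 118]
→ [140, 125, 118]

at x=1,y=1 over L1,L2,L3,L4,L5:
after L1 α=1/2: [66, 181/2, 87]
after L2 α=1/4: [287/4, 857/8, 213/2]
after L3 α=0: [287/4, 857/8, 213/2]
after L4 α=7/8: [1351/32, 6401/64, 297/16]
after L5 α=1/8: [12209/256, 59015/512, 3983/128]
rounded: [48, 115, 31]

query (3,0) [L1,L2,L3,L4,L5] — begin 0,0,0
L1 α=3/4: [141/2, 291/4, 33/2]
L2 α=1/3: [154/3, 153/2, 167/3]
L3 α=7/8: [2387/12, 321/16, 593/6]
L4 α=1/7: [2637/14, 1675/56, 772/7]
L5 α=3/8: [13731/112, 22319/448, 5981/56]
= [123, 50, 107]

(1,0) stack=L1,L2,L3,L4,L5; from [0,0,0]:
after L1 α=3/4: [129, 81/4, 363/4]
after L2 α=2/7: [1055/7, 1381/28, 2311/28]
after L3 α=3/7: [6320/49, 3607/49, 2941/49]
after L4 α=0: [6320/49, 3607/49, 2941/49]
after L5 α=1/2: [6467/98, 5895/49, 3014/49]
= [66, 120, 62]

query (0,0) [L1,L2,L3,L4,L5,L6] — begin 0,0,0
+L1 (α=1/2) → [11/2, 253/2, 9/2]
+L2 (α=0) → [11/2, 253/2, 9/2]
+L3 (α=0) → [11/2, 253/2, 9/2]
+L4 (α=3/7) → [505/7, 1265/7, 414/7]
+L5 (α=1/3) → [507/7, 3853/21, 864/7]
+L6 (α=3/8) → [681/14, 6155/42, 624/7]
= [49, 147, 89]

at x=3,y=1 over L1,L2,L3,L4,L5,L6:
+L1 (α=6/7) → [162, 144, 90/7]
+L2 (α=3/4) → [519/4, 807/4, 993/28]
+L3 (α=1/5) → [528/5, 878/5, 1917/35]
+L4 (α=3/8) → [897/8, 257/2, 3279/28]
+L5 (α=2/3) → [1339/8, 889/6, 8375/84]
+L6 (α=2/7) → [8935/56, 7361/42, 67747/588]
= [160, 175, 115]

at x=2,y=0 over L1,L2,L3,L4,L5,L6:
L1 α=3/5: [426/5, 126/5, 12/5]
L2 α=1/2: [348/5, 283/5, 181/5]
L3 α=3/4: [807/5, 1603/20, 1463/10]
L4 α=1: [235, 166, 141]
L5 α=2/3: [161, 184/3, 575/3]
L6 α=1/2: [176, 565/6, 1163/6]
→ [176, 94, 194]

(2,0) stack=L1,L2,L3; from [0,0,0]:
L1 α=3/5: [426/5, 126/5, 12/5]
L2 α=1/2: [348/5, 283/5, 181/5]
L3 α=3/4: [807/5, 1603/20, 1463/10]
→ [161, 80, 146]


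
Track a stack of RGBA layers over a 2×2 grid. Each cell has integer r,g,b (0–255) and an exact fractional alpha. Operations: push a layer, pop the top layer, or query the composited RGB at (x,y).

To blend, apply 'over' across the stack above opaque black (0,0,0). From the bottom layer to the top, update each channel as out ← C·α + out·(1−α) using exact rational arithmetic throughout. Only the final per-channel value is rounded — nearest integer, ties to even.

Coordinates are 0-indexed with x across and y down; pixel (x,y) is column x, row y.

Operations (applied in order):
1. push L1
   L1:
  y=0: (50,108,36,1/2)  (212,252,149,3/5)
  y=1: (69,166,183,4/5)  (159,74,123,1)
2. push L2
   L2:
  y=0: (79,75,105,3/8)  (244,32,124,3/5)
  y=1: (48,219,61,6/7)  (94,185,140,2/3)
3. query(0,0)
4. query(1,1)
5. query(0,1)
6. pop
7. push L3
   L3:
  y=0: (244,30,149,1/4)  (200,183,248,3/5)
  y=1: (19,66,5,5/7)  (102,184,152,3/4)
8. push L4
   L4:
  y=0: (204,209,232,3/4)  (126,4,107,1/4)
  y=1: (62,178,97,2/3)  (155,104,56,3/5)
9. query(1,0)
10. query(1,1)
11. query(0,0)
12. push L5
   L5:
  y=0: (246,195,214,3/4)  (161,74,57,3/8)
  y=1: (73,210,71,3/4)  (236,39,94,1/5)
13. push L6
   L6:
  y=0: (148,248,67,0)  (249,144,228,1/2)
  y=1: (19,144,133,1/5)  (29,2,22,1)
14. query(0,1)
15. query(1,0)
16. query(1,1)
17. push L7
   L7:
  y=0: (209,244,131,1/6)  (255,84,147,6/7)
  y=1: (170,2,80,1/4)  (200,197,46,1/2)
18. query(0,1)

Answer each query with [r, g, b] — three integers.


(0,0) stack=L1,L2; from [0,0,0]:
+L1 (α=1/2) → [25, 54, 18]
+L2 (α=3/8) → [181/4, 495/8, 405/8]
rounded: [45, 62, 51]

at x=1,y=1 over L1,L2:
+L1 (α=1) → [159, 74, 123]
+L2 (α=2/3) → [347/3, 148, 403/3]
= [116, 148, 134]

query (0,1) [L1,L2] — begin 0,0,0
L1 α=4/5: [276/5, 664/5, 732/5]
L2 α=6/7: [1716/35, 7234/35, 366/5]
rounded: [49, 207, 73]

at x=1,y=0 over L1,L3,L4:
after L1 α=3/5: [636/5, 756/5, 447/5]
after L3 α=3/5: [4272/25, 4257/25, 4614/25]
after L4 α=1/4: [7983/50, 12871/100, 16517/100]
= [160, 129, 165]

at x=1,y=1 over L1,L3,L4:
+L1 (α=1) → [159, 74, 123]
+L3 (α=3/4) → [465/4, 313/2, 579/4]
+L4 (α=3/5) → [279/2, 125, 183/2]
→ [140, 125, 92]

query (0,0) [L1,L3,L4] — begin 0,0,0
L1 α=1/2: [25, 54, 18]
L3 α=1/4: [319/4, 48, 203/4]
L4 α=3/4: [2767/16, 675/4, 2987/16]
= [173, 169, 187]

at x=0,y=1 over L1,L3,L4,L5,L6:
+L1 (α=4/5) → [276/5, 664/5, 732/5]
+L3 (α=5/7) → [1027/35, 2978/35, 227/5]
+L4 (α=2/3) → [1789/35, 5146/35, 399/5]
+L5 (α=3/4) → [4727/70, 6799/35, 366/5]
+L6 (α=1/5) → [10119/175, 32236/175, 2129/25]
rounded: [58, 184, 85]

at x=1,y=0 over L1,L3,L4,L5,L6:
after L1 α=3/5: [636/5, 756/5, 447/5]
after L3 α=3/5: [4272/25, 4257/25, 4614/25]
after L4 α=1/4: [7983/50, 12871/100, 16517/100]
after L5 α=3/8: [12813/80, 17311/160, 19937/160]
after L6 α=1/2: [32733/160, 40351/320, 56417/320]
rounded: [205, 126, 176]

at x=1,y=1 over L1,L3,L4,L5,L6:
L1 α=1: [159, 74, 123]
L3 α=3/4: [465/4, 313/2, 579/4]
L4 α=3/5: [279/2, 125, 183/2]
L5 α=1/5: [794/5, 539/5, 92]
L6 α=1: [29, 2, 22]
→ [29, 2, 22]

query (0,1) [L1,L3,L4,L5,L6,L7] — begin 0,0,0
+L1 (α=4/5) → [276/5, 664/5, 732/5]
+L3 (α=5/7) → [1027/35, 2978/35, 227/5]
+L4 (α=2/3) → [1789/35, 5146/35, 399/5]
+L5 (α=3/4) → [4727/70, 6799/35, 366/5]
+L6 (α=1/5) → [10119/175, 32236/175, 2129/25]
+L7 (α=1/4) → [60107/700, 48529/350, 8387/100]
→ [86, 139, 84]
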